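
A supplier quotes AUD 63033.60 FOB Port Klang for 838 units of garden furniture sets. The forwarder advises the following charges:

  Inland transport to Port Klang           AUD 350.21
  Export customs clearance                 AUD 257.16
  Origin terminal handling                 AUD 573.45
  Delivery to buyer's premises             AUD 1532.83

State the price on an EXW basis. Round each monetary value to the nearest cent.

EXW price: AUD 61852.78

Not relevant to the conversion: delivery — on the buyer under both terms; not part of either seller's price.
From FOB to EXW, the seller no longer bears: inland to port, export clearance, origin terminal.
EXW price = 63033.60 − 350.21 − 257.16 − 573.45 = 61852.78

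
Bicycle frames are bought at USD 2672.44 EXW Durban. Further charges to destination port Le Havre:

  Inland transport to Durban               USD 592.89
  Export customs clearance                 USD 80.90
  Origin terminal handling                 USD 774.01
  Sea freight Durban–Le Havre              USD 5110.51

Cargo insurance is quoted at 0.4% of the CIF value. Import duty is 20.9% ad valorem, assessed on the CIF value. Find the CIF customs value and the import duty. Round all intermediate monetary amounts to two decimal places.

CIF value: USD 9267.82; import duty: USD 1936.97

Let C be the CIF value. C = EXW price + pre-shipment costs + freight + 0.4% × C
C − 0.4% × C = 2672.44 + 592.89 + 80.90 + 774.01 + 5110.51
0.996 × C = 9230.75
C = 9230.75 / 0.996 = 9267.82
Insurance premium = 0.4% × 9267.82 = 37.07
Import duty = 9267.82 × 20.9% = 1936.97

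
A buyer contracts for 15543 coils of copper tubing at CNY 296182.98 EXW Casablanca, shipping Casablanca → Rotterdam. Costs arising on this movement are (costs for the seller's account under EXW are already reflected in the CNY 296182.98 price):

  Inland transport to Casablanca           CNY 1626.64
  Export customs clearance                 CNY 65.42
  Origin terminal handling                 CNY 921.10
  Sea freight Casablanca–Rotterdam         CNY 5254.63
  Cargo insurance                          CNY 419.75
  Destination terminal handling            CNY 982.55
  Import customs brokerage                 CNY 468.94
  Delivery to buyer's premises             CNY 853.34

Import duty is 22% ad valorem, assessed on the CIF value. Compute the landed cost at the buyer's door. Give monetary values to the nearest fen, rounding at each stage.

Total landed cost: CNY 373758.86

EXW: the seller makes goods available at their premises; the buyer bears all onward costs.
CIF value = EXW price + inland to port + export clearance + origin terminal + freight + insurance = 296182.98 + 1626.64 + 65.42 + 921.10 + 5254.63 + 419.75 = 304470.52
Import duty = 304470.52 × 22% = 66983.51
Buyer bears: inland to port 1626.64 + export clearance 65.42 + origin terminal 921.10 + freight 5254.63 + insurance 419.75 + destination terminal 982.55 + brokerage 468.94 + delivery 853.34 + duty 66983.51 = 77575.88
Landed cost = invoice 296182.98 + 77575.88 = 373758.86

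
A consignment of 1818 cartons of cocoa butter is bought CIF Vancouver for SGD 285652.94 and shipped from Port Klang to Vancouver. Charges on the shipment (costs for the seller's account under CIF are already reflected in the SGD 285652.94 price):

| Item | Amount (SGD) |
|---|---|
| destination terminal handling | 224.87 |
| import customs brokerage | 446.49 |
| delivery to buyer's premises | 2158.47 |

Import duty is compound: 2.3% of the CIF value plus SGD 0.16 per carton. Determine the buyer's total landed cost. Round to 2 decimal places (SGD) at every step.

Total landed cost: SGD 295343.67

CIF: the seller pays costs through ocean freight and marine insurance to the destination port.
The CIF price already equals the CIF value: 285652.94
Ad valorem component: 285652.94 × 2.3% = 6570.02
Specific component: 1818 × 0.16 = 290.88
Import duty = 6570.02 + 290.88 = 6860.90
Buyer bears: destination terminal 224.87 + brokerage 446.49 + delivery 2158.47 + duty 6860.90 = 9690.73
Landed cost = invoice 285652.94 + 9690.73 = 295343.67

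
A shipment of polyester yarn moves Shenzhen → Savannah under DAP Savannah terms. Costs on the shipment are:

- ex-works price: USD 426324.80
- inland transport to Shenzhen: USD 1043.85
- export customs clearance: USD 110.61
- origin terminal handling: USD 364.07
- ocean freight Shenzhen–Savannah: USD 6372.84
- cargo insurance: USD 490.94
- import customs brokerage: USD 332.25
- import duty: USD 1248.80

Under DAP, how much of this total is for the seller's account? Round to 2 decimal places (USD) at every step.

Seller's account: USD 434707.11

DAP: the seller bears all costs to the named destination except import duty and clearance.
Seller's account: goods 426324.80 + inland to port 1043.85 + export clearance 110.61 + origin terminal 364.07 + freight 6372.84 + insurance 490.94 = 434707.11
Buyer's account: brokerage 332.25 + duty 1248.80 = 1581.05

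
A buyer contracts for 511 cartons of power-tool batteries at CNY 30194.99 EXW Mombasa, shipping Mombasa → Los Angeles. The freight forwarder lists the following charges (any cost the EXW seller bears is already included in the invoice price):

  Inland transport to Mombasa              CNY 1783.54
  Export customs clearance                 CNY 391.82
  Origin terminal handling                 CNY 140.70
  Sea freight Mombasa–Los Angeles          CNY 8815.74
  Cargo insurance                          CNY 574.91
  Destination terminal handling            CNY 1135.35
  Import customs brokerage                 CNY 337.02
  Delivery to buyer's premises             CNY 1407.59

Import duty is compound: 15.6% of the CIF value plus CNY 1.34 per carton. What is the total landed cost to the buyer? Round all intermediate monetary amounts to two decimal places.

EXW: the seller makes goods available at their premises; the buyer bears all onward costs.
CIF value = EXW price + inland to port + export clearance + origin terminal + freight + insurance = 30194.99 + 1783.54 + 391.82 + 140.70 + 8815.74 + 574.91 = 41901.70
Ad valorem component: 41901.70 × 15.6% = 6536.67
Specific component: 511 × 1.34 = 684.74
Import duty = 6536.67 + 684.74 = 7221.41
Buyer bears: inland to port 1783.54 + export clearance 391.82 + origin terminal 140.70 + freight 8815.74 + insurance 574.91 + destination terminal 1135.35 + brokerage 337.02 + delivery 1407.59 + duty 7221.41 = 21808.08
Landed cost = invoice 30194.99 + 21808.08 = 52003.07

Total landed cost: CNY 52003.07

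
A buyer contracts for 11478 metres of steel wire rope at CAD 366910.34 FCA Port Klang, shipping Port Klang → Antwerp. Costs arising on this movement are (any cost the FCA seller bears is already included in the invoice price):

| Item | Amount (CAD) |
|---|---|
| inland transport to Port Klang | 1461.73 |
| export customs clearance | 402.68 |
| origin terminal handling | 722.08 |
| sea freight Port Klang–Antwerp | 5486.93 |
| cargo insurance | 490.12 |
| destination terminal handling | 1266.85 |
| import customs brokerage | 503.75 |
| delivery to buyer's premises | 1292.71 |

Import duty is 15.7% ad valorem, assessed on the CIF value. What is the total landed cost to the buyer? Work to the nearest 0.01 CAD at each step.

Total landed cost: CAD 435329.47

FCA: the seller delivers export-cleared goods to the carrier; the buyer bears costs from that point.
Already in the invoice (seller's account under FCA): inland to port, export clearance — exclude.
CIF value = FCA price + origin terminal + freight + insurance = 366910.34 + 722.08 + 5486.93 + 490.12 = 373609.47
Import duty = 373609.47 × 15.7% = 58656.69
Buyer bears: origin terminal 722.08 + freight 5486.93 + insurance 490.12 + destination terminal 1266.85 + brokerage 503.75 + delivery 1292.71 + duty 58656.69 = 68419.13
Landed cost = invoice 366910.34 + 68419.13 = 435329.47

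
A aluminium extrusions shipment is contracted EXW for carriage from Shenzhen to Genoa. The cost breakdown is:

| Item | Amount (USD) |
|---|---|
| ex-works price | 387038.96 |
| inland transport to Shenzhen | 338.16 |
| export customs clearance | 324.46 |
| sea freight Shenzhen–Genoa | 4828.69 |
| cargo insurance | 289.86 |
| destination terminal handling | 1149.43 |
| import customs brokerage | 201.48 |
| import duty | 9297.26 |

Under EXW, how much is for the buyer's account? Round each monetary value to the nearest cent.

Buyer's account: USD 16429.34

EXW: the seller makes goods available at their premises; the buyer bears all onward costs.
Seller's account: goods 387038.96 = 387038.96
Buyer's account: inland to port 338.16 + export clearance 324.46 + freight 4828.69 + insurance 289.86 + destination terminal 1149.43 + brokerage 201.48 + duty 9297.26 = 16429.34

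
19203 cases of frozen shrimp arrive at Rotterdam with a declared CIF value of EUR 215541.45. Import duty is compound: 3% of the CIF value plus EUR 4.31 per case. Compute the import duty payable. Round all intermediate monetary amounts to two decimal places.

Import duty: EUR 89231.17

Ad valorem component: 215541.45 × 3% = 6466.24
Specific component: 19203 × 4.31 = 82764.93
Import duty = 6466.24 + 82764.93 = 89231.17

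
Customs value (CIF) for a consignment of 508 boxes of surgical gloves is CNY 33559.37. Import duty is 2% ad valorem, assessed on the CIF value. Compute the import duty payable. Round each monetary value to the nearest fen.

Import duty = 33559.37 × 2% = 671.19

Import duty: CNY 671.19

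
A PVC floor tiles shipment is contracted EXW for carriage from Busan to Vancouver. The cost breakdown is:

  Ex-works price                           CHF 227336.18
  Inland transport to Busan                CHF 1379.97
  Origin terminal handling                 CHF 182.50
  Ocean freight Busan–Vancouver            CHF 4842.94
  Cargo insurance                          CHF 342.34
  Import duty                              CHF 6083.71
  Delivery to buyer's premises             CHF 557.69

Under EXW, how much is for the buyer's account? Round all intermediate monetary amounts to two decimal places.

Buyer's account: CHF 13389.15

EXW: the seller makes goods available at their premises; the buyer bears all onward costs.
Seller's account: goods 227336.18 = 227336.18
Buyer's account: inland to port 1379.97 + origin terminal 182.50 + freight 4842.94 + insurance 342.34 + duty 6083.71 + delivery 557.69 = 13389.15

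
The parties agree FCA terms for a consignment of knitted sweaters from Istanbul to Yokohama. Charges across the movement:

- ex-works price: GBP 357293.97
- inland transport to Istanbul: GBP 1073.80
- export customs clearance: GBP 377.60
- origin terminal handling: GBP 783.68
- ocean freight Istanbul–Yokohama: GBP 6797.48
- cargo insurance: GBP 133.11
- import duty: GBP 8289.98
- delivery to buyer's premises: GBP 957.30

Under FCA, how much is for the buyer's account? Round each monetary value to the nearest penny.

FCA: the seller delivers export-cleared goods to the carrier; the buyer bears costs from that point.
Seller's account: goods 357293.97 + inland to port 1073.80 + export clearance 377.60 = 358745.37
Buyer's account: origin terminal 783.68 + freight 6797.48 + insurance 133.11 + duty 8289.98 + delivery 957.30 = 16961.55

Buyer's account: GBP 16961.55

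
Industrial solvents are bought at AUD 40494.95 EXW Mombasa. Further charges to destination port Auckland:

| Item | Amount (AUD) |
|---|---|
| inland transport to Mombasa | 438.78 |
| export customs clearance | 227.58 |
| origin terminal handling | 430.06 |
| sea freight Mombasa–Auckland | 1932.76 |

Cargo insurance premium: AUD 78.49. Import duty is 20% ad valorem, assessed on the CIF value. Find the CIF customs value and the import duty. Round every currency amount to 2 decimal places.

CIF = EXW price + pre-shipment costs + freight + insurance
CIF = 40494.95 + 438.78 + 227.58 + 430.06 + 1932.76 + 78.49 = 43602.62
Import duty = 43602.62 × 20% = 8720.52

CIF value: AUD 43602.62; import duty: AUD 8720.52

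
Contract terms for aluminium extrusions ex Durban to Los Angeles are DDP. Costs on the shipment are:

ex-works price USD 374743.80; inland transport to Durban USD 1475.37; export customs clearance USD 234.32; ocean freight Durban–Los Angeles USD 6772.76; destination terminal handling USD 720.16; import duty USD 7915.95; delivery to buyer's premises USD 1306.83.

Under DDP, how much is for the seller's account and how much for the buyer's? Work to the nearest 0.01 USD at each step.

DDP: the seller bears all costs including import duty.
Seller's account: goods 374743.80 + inland to port 1475.37 + export clearance 234.32 + freight 6772.76 + destination terminal 720.16 + duty 7915.95 + delivery 1306.83 = 393169.19
Buyer's account: 0.00

Seller: USD 393169.19; buyer: USD 0.00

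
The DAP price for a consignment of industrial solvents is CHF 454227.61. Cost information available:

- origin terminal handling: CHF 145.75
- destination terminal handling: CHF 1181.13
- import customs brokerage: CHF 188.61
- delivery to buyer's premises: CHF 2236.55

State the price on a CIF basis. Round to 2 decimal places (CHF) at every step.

CIF price: CHF 450809.93

Not relevant to the conversion: origin terminal — on the seller under both DAP and CIF; already in the DAP price and stays in the CIF price. brokerage — on the buyer under both terms; not part of either seller's price.
From DAP to CIF, the seller no longer bears: destination terminal, delivery.
CIF price = 454227.61 − 1181.13 − 2236.55 = 450809.93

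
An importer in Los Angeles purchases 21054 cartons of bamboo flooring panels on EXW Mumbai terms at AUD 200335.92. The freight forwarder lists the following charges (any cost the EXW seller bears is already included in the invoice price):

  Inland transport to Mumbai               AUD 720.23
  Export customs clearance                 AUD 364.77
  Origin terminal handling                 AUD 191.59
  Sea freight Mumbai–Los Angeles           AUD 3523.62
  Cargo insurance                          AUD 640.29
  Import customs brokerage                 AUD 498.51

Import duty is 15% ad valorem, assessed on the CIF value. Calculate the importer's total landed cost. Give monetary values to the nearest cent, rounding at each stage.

EXW: the seller makes goods available at their premises; the buyer bears all onward costs.
CIF value = EXW price + inland to port + export clearance + origin terminal + freight + insurance = 200335.92 + 720.23 + 364.77 + 191.59 + 3523.62 + 640.29 = 205776.42
Import duty = 205776.42 × 15% = 30866.46
Buyer bears: inland to port 720.23 + export clearance 364.77 + origin terminal 191.59 + freight 3523.62 + insurance 640.29 + brokerage 498.51 + duty 30866.46 = 36805.47
Landed cost = invoice 200335.92 + 36805.47 = 237141.39

Total landed cost: AUD 237141.39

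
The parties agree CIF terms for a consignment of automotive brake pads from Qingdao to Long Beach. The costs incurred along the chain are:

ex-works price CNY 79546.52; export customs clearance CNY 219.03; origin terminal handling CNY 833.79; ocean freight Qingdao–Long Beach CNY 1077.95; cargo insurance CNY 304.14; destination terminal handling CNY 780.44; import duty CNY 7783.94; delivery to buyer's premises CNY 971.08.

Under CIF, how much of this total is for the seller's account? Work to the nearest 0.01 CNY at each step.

CIF: the seller pays costs through ocean freight and marine insurance to the destination port.
Seller's account: goods 79546.52 + export clearance 219.03 + origin terminal 833.79 + freight 1077.95 + insurance 304.14 = 81981.43
Buyer's account: destination terminal 780.44 + duty 7783.94 + delivery 971.08 = 9535.46

Seller's account: CNY 81981.43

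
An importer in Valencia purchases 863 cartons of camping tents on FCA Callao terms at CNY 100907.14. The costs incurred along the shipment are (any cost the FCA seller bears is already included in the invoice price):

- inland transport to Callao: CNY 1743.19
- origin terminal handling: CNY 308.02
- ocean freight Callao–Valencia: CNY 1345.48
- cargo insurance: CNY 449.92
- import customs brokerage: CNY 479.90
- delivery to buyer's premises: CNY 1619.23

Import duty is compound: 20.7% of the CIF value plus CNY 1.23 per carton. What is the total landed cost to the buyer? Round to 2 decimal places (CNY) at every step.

Total landed cost: CNY 127494.37

FCA: the seller delivers export-cleared goods to the carrier; the buyer bears costs from that point.
Already in the invoice (seller's account under FCA): inland to port — exclude.
CIF value = FCA price + origin terminal + freight + insurance = 100907.14 + 308.02 + 1345.48 + 449.92 = 103010.56
Ad valorem component: 103010.56 × 20.7% = 21323.19
Specific component: 863 × 1.23 = 1061.49
Import duty = 21323.19 + 1061.49 = 22384.68
Buyer bears: origin terminal 308.02 + freight 1345.48 + insurance 449.92 + brokerage 479.90 + delivery 1619.23 + duty 22384.68 = 26587.23
Landed cost = invoice 100907.14 + 26587.23 = 127494.37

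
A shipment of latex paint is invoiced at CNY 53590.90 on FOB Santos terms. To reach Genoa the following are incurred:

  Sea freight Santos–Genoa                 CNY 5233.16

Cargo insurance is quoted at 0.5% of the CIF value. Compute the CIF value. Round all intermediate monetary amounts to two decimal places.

Let C be the CIF value. C = FOB price + freight + 0.5% × C
C − 0.5% × C = 53590.90 + 5233.16
0.995 × C = 58824.06
C = 58824.06 / 0.995 = 59119.66
Insurance premium = 0.5% × 59119.66 = 295.60

CIF value: CNY 59119.66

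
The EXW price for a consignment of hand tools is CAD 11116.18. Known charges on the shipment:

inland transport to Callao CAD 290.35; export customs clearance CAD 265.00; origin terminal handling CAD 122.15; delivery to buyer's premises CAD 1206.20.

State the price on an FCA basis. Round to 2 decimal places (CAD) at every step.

FCA price: CAD 11671.53

Not relevant to the conversion: delivery, origin terminal — on the buyer under both terms; not part of either seller's price.
From EXW to FCA, the seller additionally bears: inland to port, export clearance.
FCA price = 11116.18 + 290.35 + 265.00 = 11671.53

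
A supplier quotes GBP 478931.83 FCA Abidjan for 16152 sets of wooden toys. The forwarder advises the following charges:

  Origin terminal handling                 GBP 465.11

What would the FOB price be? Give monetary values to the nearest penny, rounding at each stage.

From FCA to FOB, the seller additionally bears: origin terminal.
FOB price = 478931.83 + 465.11 = 479396.94

FOB price: GBP 479396.94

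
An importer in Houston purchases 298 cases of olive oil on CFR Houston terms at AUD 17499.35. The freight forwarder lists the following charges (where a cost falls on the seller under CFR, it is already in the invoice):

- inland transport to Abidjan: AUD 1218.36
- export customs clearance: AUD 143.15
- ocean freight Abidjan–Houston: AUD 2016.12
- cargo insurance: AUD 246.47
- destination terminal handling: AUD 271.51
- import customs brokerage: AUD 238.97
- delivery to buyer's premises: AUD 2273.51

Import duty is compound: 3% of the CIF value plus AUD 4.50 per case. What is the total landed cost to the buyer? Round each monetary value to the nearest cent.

CFR: the seller pays costs through ocean freight to the destination port, but not insurance.
Already in the invoice (seller's account under CFR): inland to port, export clearance, freight — exclude.
CIF value = CFR price + insurance = 17499.35 + 246.47 = 17745.82
Ad valorem component: 17745.82 × 3% = 532.37
Specific component: 298 × 4.50 = 1341.00
Import duty = 532.37 + 1341.00 = 1873.37
Buyer bears: insurance 246.47 + destination terminal 271.51 + brokerage 238.97 + delivery 2273.51 + duty 1873.37 = 4903.83
Landed cost = invoice 17499.35 + 4903.83 = 22403.18

Total landed cost: AUD 22403.18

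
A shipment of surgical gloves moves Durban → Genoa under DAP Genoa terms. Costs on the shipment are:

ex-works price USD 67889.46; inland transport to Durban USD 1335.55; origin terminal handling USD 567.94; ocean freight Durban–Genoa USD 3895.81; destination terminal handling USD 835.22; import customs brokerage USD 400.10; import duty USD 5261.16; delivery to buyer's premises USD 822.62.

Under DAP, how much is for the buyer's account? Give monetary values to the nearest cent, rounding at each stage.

DAP: the seller bears all costs to the named destination except import duty and clearance.
Seller's account: goods 67889.46 + inland to port 1335.55 + origin terminal 567.94 + freight 3895.81 + destination terminal 835.22 + delivery 822.62 = 75346.60
Buyer's account: brokerage 400.10 + duty 5261.16 = 5661.26

Buyer's account: USD 5661.26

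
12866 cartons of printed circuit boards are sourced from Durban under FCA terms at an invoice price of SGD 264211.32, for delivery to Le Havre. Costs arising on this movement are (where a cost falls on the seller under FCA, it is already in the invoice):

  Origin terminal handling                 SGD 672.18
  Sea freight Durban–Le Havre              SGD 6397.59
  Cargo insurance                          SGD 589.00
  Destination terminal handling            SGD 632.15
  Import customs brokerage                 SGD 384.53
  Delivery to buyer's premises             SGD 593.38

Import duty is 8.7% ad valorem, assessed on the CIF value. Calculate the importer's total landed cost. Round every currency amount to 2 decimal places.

FCA: the seller delivers export-cleared goods to the carrier; the buyer bears costs from that point.
CIF value = FCA price + origin terminal + freight + insurance = 264211.32 + 672.18 + 6397.59 + 589.00 = 271870.09
Import duty = 271870.09 × 8.7% = 23652.70
Buyer bears: origin terminal 672.18 + freight 6397.59 + insurance 589.00 + destination terminal 632.15 + brokerage 384.53 + delivery 593.38 + duty 23652.70 = 32921.53
Landed cost = invoice 264211.32 + 32921.53 = 297132.85

Total landed cost: SGD 297132.85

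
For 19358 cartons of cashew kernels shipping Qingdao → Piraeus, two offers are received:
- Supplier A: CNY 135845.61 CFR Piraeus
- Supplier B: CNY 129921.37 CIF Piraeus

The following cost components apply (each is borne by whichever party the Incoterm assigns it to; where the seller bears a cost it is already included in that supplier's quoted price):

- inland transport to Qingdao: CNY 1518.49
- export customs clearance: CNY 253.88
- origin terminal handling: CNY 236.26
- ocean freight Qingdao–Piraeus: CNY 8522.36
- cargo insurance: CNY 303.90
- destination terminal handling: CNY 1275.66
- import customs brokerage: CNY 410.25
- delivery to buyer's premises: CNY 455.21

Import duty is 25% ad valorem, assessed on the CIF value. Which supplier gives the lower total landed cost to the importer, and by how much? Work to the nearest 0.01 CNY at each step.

Supplier A (CFR):
CIF value = CFR price + insurance = 135845.61 + 303.90 = 136149.51
Import duty = 136149.51 × 25% = 34037.38
Buyer bears (A): 303.90 + 1275.66 + 410.25 + 455.21 = 2445.02
Landed cost (A) = invoice 135845.61 + 2445.02 + duty 34037.38 = 172328.01
Supplier B (CIF):
The CIF price already equals the CIF value: 129921.37
Import duty = 129921.37 × 25% = 32480.34
Buyer bears (B): 1275.66 + 410.25 + 455.21 = 2141.12
Landed cost (B) = invoice 129921.37 + 2141.12 + duty 32480.34 = 164542.83
Difference = |172328.01 − 164542.83| = 7785.18

Supplier B is cheaper by CNY 7785.18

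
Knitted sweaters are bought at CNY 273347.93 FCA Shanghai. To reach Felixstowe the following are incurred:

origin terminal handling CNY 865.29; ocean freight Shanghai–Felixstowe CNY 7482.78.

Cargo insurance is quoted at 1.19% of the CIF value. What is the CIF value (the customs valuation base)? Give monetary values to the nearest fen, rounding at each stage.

Let C be the CIF value. C = FCA price + pre-shipment costs + freight + 1.19% × C
C − 1.19% × C = 273347.93 + 865.29 + 7482.78
0.9881 × C = 281696.00
C = 281696.00 / 0.9881 = 285088.55
Insurance premium = 1.19% × 285088.55 = 3392.55

CIF value: CNY 285088.55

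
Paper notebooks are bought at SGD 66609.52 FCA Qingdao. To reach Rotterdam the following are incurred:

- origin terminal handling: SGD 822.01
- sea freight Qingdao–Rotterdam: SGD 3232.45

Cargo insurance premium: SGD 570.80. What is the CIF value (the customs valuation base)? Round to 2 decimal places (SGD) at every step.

CIF = FCA price + pre-shipment costs + freight + insurance
CIF = 66609.52 + 822.01 + 3232.45 + 570.80 = 71234.78

CIF value: SGD 71234.78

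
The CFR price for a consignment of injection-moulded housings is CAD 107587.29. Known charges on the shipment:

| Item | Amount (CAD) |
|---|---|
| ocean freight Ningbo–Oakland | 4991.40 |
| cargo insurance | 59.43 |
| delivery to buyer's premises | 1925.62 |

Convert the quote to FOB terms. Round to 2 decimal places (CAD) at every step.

Not relevant to the conversion: insurance, delivery — on the buyer under both terms; not part of either seller's price.
From CFR to FOB, the seller no longer bears: freight.
FOB price = 107587.29 − 4991.40 = 102595.89

FOB price: CAD 102595.89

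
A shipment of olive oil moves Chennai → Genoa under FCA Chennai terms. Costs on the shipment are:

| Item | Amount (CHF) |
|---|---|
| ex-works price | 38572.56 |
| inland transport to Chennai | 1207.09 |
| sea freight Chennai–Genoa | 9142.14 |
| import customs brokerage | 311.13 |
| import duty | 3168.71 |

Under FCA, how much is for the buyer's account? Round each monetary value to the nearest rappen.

Buyer's account: CHF 12621.98

FCA: the seller delivers export-cleared goods to the carrier; the buyer bears costs from that point.
Seller's account: goods 38572.56 + inland to port 1207.09 = 39779.65
Buyer's account: freight 9142.14 + brokerage 311.13 + duty 3168.71 = 12621.98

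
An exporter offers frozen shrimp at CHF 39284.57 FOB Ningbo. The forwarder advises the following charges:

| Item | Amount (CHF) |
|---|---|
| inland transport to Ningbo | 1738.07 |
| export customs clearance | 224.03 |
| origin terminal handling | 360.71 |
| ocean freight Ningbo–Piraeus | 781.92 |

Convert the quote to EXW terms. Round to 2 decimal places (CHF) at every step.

Not relevant to the conversion: freight — on the buyer under both terms; not part of either seller's price.
From FOB to EXW, the seller no longer bears: inland to port, export clearance, origin terminal.
EXW price = 39284.57 − 1738.07 − 224.03 − 360.71 = 36961.76

EXW price: CHF 36961.76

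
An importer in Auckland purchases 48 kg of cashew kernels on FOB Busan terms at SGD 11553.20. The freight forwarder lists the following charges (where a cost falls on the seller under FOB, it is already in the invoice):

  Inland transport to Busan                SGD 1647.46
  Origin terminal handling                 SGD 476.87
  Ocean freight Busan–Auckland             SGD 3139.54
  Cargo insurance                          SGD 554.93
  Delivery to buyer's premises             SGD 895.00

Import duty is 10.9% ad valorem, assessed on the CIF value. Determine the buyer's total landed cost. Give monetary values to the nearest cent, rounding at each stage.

Total landed cost: SGD 17804.67

FOB: the seller bears costs until goods are on board at the origin port; the buyer bears freight, insurance and all costs thereafter.
Already in the invoice (seller's account under FOB): inland to port, origin terminal — exclude.
CIF value = FOB price + freight + insurance = 11553.20 + 3139.54 + 554.93 = 15247.67
Import duty = 15247.67 × 10.9% = 1662.00
Buyer bears: freight 3139.54 + insurance 554.93 + delivery 895.00 + duty 1662.00 = 6251.47
Landed cost = invoice 11553.20 + 6251.47 = 17804.67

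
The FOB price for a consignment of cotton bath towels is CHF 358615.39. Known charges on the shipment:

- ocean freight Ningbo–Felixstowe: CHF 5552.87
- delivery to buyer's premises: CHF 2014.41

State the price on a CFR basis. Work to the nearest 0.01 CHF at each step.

CFR price: CHF 364168.26

Not relevant to the conversion: delivery — on the buyer under both terms; not part of either seller's price.
From FOB to CFR, the seller additionally bears: freight.
CFR price = 358615.39 + 5552.87 = 364168.26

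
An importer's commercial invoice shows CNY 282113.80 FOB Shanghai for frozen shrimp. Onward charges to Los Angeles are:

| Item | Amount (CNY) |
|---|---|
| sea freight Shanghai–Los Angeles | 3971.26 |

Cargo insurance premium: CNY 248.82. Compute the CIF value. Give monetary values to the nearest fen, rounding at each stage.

CIF = FOB price + freight + insurance
CIF = 282113.80 + 3971.26 + 248.82 = 286333.88

CIF value: CNY 286333.88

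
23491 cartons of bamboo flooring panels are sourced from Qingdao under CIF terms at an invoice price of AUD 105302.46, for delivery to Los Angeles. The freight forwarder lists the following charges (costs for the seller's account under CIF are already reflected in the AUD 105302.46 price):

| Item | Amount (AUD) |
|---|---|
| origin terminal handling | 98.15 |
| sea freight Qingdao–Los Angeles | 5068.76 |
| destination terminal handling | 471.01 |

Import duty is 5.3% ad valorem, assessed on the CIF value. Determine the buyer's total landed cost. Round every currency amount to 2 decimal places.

CIF: the seller pays costs through ocean freight and marine insurance to the destination port.
Already in the invoice (seller's account under CIF): origin terminal, freight — exclude.
The CIF price already equals the CIF value: 105302.46
Import duty = 105302.46 × 5.3% = 5581.03
Buyer bears: destination terminal 471.01 + duty 5581.03 = 6052.04
Landed cost = invoice 105302.46 + 6052.04 = 111354.50

Total landed cost: AUD 111354.50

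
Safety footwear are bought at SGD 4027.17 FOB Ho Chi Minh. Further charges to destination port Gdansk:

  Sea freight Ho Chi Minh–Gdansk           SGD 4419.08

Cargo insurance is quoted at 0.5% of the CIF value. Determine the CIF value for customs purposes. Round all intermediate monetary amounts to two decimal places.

CIF value: SGD 8488.69

Let C be the CIF value. C = FOB price + freight + 0.5% × C
C − 0.5% × C = 4027.17 + 4419.08
0.995 × C = 8446.25
C = 8446.25 / 0.995 = 8488.69
Insurance premium = 0.5% × 8488.69 = 42.44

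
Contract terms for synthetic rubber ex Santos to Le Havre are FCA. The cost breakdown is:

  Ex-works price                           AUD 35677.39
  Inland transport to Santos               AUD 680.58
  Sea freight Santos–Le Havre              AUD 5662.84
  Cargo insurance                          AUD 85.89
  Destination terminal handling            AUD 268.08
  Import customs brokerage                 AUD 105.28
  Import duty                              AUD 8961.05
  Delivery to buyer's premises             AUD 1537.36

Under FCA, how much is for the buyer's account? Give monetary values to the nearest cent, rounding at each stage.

FCA: the seller delivers export-cleared goods to the carrier; the buyer bears costs from that point.
Seller's account: goods 35677.39 + inland to port 680.58 = 36357.97
Buyer's account: freight 5662.84 + insurance 85.89 + destination terminal 268.08 + brokerage 105.28 + duty 8961.05 + delivery 1537.36 = 16620.50

Buyer's account: AUD 16620.50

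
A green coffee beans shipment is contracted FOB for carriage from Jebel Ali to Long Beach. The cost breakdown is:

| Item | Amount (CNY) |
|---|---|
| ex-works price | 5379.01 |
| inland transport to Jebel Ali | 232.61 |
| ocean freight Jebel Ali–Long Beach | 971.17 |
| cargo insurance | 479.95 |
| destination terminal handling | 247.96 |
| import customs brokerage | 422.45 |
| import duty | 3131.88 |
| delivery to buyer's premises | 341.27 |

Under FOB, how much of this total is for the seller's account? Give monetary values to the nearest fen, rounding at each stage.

Seller's account: CNY 5611.62

FOB: the seller bears costs until goods are on board at the origin port; the buyer bears freight, insurance and all costs thereafter.
Seller's account: goods 5379.01 + inland to port 232.61 = 5611.62
Buyer's account: freight 971.17 + insurance 479.95 + destination terminal 247.96 + brokerage 422.45 + duty 3131.88 + delivery 341.27 = 5594.68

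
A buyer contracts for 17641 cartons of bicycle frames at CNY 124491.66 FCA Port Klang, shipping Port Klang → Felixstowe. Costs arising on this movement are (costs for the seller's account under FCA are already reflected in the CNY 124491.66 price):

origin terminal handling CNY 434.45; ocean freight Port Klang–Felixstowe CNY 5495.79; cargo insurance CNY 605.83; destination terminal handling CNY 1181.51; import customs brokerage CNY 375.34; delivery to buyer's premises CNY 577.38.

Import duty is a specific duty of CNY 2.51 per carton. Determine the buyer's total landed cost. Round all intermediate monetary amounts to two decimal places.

FCA: the seller delivers export-cleared goods to the carrier; the buyer bears costs from that point.
CIF value = FCA price + origin terminal + freight + insurance = 124491.66 + 434.45 + 5495.79 + 605.83 = 131027.73
Import duty = 17641 × 2.51 = 44278.91
Buyer bears: origin terminal 434.45 + freight 5495.79 + insurance 605.83 + destination terminal 1181.51 + brokerage 375.34 + delivery 577.38 + duty 44278.91 = 52949.21
Landed cost = invoice 124491.66 + 52949.21 = 177440.87

Total landed cost: CNY 177440.87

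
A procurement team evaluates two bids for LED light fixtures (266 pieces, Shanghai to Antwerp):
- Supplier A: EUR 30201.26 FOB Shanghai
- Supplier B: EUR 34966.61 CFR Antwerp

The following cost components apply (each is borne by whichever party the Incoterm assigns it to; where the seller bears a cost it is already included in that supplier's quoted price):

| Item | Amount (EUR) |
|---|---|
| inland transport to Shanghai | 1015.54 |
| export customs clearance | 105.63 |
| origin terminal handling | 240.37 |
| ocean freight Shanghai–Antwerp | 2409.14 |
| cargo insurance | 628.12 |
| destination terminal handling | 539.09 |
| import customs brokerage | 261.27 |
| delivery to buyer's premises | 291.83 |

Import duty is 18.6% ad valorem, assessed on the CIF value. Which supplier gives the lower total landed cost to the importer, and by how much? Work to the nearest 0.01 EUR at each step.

Supplier A is cheaper by EUR 2794.47

Supplier A (FOB):
CIF value = FOB price + freight + insurance = 30201.26 + 2409.14 + 628.12 = 33238.52
Import duty = 33238.52 × 18.6% = 6182.36
Buyer bears (A): 2409.14 + 628.12 + 539.09 + 261.27 + 291.83 = 4129.45
Landed cost (A) = invoice 30201.26 + 4129.45 + duty 6182.36 = 40513.07
Supplier B (CFR):
CIF value = CFR price + insurance = 34966.61 + 628.12 = 35594.73
Import duty = 35594.73 × 18.6% = 6620.62
Buyer bears (B): 628.12 + 539.09 + 261.27 + 291.83 = 1720.31
Landed cost (B) = invoice 34966.61 + 1720.31 + duty 6620.62 = 43307.54
Difference = |40513.07 − 43307.54| = 2794.47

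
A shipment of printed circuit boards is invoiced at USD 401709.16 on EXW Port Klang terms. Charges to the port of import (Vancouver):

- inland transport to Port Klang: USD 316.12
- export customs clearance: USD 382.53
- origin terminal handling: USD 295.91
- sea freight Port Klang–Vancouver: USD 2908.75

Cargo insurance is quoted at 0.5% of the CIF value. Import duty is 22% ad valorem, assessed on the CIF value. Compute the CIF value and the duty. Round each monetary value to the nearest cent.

Let C be the CIF value. C = EXW price + pre-shipment costs + freight + 0.5% × C
C − 0.5% × C = 401709.16 + 316.12 + 382.53 + 295.91 + 2908.75
0.995 × C = 405612.47
C = 405612.47 / 0.995 = 407650.72
Insurance premium = 0.5% × 407650.72 = 2038.25
Import duty = 407650.72 × 22% = 89683.16

CIF value: USD 407650.72; import duty: USD 89683.16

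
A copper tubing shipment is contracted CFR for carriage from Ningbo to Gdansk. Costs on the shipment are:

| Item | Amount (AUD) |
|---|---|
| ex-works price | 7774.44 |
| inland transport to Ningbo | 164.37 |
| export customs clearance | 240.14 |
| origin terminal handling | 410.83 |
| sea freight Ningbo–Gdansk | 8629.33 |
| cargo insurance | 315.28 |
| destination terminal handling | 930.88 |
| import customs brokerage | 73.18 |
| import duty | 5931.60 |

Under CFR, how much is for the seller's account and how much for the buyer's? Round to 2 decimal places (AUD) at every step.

Seller: AUD 17219.11; buyer: AUD 7250.94

CFR: the seller pays costs through ocean freight to the destination port, but not insurance.
Seller's account: goods 7774.44 + inland to port 164.37 + export clearance 240.14 + origin terminal 410.83 + freight 8629.33 = 17219.11
Buyer's account: insurance 315.28 + destination terminal 930.88 + brokerage 73.18 + duty 5931.60 = 7250.94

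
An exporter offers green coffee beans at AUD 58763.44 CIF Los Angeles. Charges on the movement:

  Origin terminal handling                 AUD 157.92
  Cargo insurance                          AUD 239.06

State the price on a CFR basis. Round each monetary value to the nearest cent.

Not relevant to the conversion: origin terminal — on the seller under both CIF and CFR; already in the CIF price and stays in the CFR price.
From CIF to CFR, the seller no longer bears: insurance.
CFR price = 58763.44 − 239.06 = 58524.38

CFR price: AUD 58524.38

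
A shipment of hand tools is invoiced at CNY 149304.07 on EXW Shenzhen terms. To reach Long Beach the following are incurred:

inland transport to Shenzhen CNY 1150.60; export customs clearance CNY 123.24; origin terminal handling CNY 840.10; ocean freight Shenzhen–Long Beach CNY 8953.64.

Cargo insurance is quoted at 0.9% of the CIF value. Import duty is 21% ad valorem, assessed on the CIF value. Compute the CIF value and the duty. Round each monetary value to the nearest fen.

CIF value: CNY 161828.10; import duty: CNY 33983.90

Let C be the CIF value. C = EXW price + pre-shipment costs + freight + 0.9% × C
C − 0.9% × C = 149304.07 + 1150.60 + 123.24 + 840.10 + 8953.64
0.991 × C = 160371.65
C = 160371.65 / 0.991 = 161828.10
Insurance premium = 0.9% × 161828.10 = 1456.45
Import duty = 161828.10 × 21% = 33983.90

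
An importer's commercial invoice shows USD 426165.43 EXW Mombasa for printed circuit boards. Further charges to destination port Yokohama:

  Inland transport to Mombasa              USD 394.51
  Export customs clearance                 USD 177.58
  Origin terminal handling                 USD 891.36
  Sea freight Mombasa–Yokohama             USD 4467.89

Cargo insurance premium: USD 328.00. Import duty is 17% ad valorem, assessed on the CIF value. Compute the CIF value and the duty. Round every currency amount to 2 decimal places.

CIF value: USD 432424.77; import duty: USD 73512.21

CIF = EXW price + pre-shipment costs + freight + insurance
CIF = 426165.43 + 394.51 + 177.58 + 891.36 + 4467.89 + 328.00 = 432424.77
Import duty = 432424.77 × 17% = 73512.21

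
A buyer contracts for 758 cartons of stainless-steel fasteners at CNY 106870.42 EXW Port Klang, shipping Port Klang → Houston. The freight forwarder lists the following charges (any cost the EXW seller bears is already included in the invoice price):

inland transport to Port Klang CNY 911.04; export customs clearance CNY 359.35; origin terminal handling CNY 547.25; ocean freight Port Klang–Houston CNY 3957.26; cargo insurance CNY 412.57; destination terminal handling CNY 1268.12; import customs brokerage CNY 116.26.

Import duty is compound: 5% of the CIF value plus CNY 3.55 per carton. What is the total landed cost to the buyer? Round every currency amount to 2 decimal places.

EXW: the seller makes goods available at their premises; the buyer bears all onward costs.
CIF value = EXW price + inland to port + export clearance + origin terminal + freight + insurance = 106870.42 + 911.04 + 359.35 + 547.25 + 3957.26 + 412.57 = 113057.89
Ad valorem component: 113057.89 × 5% = 5652.89
Specific component: 758 × 3.55 = 2690.90
Import duty = 5652.89 + 2690.90 = 8343.79
Buyer bears: inland to port 911.04 + export clearance 359.35 + origin terminal 547.25 + freight 3957.26 + insurance 412.57 + destination terminal 1268.12 + brokerage 116.26 + duty 8343.79 = 15915.64
Landed cost = invoice 106870.42 + 15915.64 = 122786.06

Total landed cost: CNY 122786.06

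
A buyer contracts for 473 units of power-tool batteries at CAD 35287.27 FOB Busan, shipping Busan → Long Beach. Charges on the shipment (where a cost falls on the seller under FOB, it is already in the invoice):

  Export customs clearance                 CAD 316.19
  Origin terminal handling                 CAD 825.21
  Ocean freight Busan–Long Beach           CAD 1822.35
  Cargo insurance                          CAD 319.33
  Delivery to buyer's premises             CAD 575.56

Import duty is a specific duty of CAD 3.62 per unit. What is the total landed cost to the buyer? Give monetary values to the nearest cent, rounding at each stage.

FOB: the seller bears costs until goods are on board at the origin port; the buyer bears freight, insurance and all costs thereafter.
Already in the invoice (seller's account under FOB): export clearance, origin terminal — exclude.
CIF value = FOB price + freight + insurance = 35287.27 + 1822.35 + 319.33 = 37428.95
Import duty = 473 × 3.62 = 1712.26
Buyer bears: freight 1822.35 + insurance 319.33 + delivery 575.56 + duty 1712.26 = 4429.50
Landed cost = invoice 35287.27 + 4429.50 = 39716.77

Total landed cost: CAD 39716.77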